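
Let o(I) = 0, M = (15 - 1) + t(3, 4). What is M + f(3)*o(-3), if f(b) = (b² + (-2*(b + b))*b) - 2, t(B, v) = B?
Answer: 17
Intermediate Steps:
f(b) = -2 - 3*b² (f(b) = (b² + (-4*b)*b) - 2 = (b² - 4*b²) - 2 = -3*b² - 2 = -2 - 3*b²)
M = 17 (M = (15 - 1) + 3 = 14 + 3 = 17)
M + f(3)*o(-3) = 17 + (-2 - 3*3²)*0 = 17 + (-2 - 3*9)*0 = 17 + (-2 - 27)*0 = 17 - 29*0 = 17 + 0 = 17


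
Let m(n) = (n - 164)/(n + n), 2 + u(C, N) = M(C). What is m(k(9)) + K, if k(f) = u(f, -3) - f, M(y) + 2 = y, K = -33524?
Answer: -33503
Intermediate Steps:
M(y) = -2 + y
u(C, N) = -4 + C (u(C, N) = -2 + (-2 + C) = -4 + C)
k(f) = -4 (k(f) = (-4 + f) - f = -4)
m(n) = (-164 + n)/(2*n) (m(n) = (-164 + n)/((2*n)) = (-164 + n)*(1/(2*n)) = (-164 + n)/(2*n))
m(k(9)) + K = (1/2)*(-164 - 4)/(-4) - 33524 = (1/2)*(-1/4)*(-168) - 33524 = 21 - 33524 = -33503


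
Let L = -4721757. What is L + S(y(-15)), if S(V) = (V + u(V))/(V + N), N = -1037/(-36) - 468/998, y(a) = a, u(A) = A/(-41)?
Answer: -46380597410823/9822739 ≈ -4.7218e+6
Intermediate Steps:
u(A) = -A/41 (u(A) = A*(-1/41) = -A/41)
N = 509039/17964 (N = -1037*(-1/36) - 468*1/998 = 1037/36 - 234/499 = 509039/17964 ≈ 28.337)
S(V) = 40*V/(41*(509039/17964 + V)) (S(V) = (V - V/41)/(V + 509039/17964) = (40*V/41)/(509039/17964 + V) = 40*V/(41*(509039/17964 + V)))
L + S(y(-15)) = -4721757 + (718560/41)*(-15)/(509039 + 17964*(-15)) = -4721757 + (718560/41)*(-15)/(509039 - 269460) = -4721757 + (718560/41)*(-15)/239579 = -4721757 + (718560/41)*(-15)*(1/239579) = -4721757 - 10778400/9822739 = -46380597410823/9822739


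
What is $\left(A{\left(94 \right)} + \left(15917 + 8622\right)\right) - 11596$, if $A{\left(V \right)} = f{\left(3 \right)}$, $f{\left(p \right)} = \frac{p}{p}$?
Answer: $12944$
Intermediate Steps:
$f{\left(p \right)} = 1$
$A{\left(V \right)} = 1$
$\left(A{\left(94 \right)} + \left(15917 + 8622\right)\right) - 11596 = \left(1 + \left(15917 + 8622\right)\right) - 11596 = \left(1 + 24539\right) - 11596 = 24540 - 11596 = 12944$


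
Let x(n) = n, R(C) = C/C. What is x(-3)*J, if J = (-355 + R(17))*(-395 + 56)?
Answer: -360018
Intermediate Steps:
R(C) = 1
J = 120006 (J = (-355 + 1)*(-395 + 56) = -354*(-339) = 120006)
x(-3)*J = -3*120006 = -360018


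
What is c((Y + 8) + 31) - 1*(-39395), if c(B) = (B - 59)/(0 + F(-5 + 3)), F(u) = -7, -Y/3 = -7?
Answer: 275764/7 ≈ 39395.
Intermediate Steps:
Y = 21 (Y = -3*(-7) = 21)
c(B) = 59/7 - B/7 (c(B) = (B - 59)/(0 - 7) = (-59 + B)/(-7) = (-59 + B)*(-1/7) = 59/7 - B/7)
c((Y + 8) + 31) - 1*(-39395) = (59/7 - ((21 + 8) + 31)/7) - 1*(-39395) = (59/7 - (29 + 31)/7) + 39395 = (59/7 - 1/7*60) + 39395 = (59/7 - 60/7) + 39395 = -1/7 + 39395 = 275764/7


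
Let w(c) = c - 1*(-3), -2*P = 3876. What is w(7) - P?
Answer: 1948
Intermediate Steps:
P = -1938 (P = -½*3876 = -1938)
w(c) = 3 + c (w(c) = c + 3 = 3 + c)
w(7) - P = (3 + 7) - 1*(-1938) = 10 + 1938 = 1948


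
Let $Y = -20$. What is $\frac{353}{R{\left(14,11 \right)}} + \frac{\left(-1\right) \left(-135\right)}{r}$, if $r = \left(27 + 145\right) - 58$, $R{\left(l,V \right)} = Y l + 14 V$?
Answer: $- \frac{1936}{1197} \approx -1.6174$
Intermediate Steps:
$R{\left(l,V \right)} = - 20 l + 14 V$
$r = 114$ ($r = 172 - 58 = 114$)
$\frac{353}{R{\left(14,11 \right)}} + \frac{\left(-1\right) \left(-135\right)}{r} = \frac{353}{\left(-20\right) 14 + 14 \cdot 11} + \frac{\left(-1\right) \left(-135\right)}{114} = \frac{353}{-280 + 154} + 135 \cdot \frac{1}{114} = \frac{353}{-126} + \frac{45}{38} = 353 \left(- \frac{1}{126}\right) + \frac{45}{38} = - \frac{353}{126} + \frac{45}{38} = - \frac{1936}{1197}$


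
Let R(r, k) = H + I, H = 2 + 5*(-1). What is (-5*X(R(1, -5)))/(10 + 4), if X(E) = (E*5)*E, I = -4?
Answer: -175/2 ≈ -87.500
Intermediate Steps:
H = -3 (H = 2 - 5 = -3)
R(r, k) = -7 (R(r, k) = -3 - 4 = -7)
X(E) = 5*E² (X(E) = (5*E)*E = 5*E²)
(-5*X(R(1, -5)))/(10 + 4) = (-25*(-7)²)/(10 + 4) = -25*49/14 = -5*245*(1/14) = -1225*1/14 = -175/2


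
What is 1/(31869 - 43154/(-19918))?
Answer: 9959/317404948 ≈ 3.1376e-5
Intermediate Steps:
1/(31869 - 43154/(-19918)) = 1/(31869 - 43154*(-1/19918)) = 1/(31869 + 21577/9959) = 1/(317404948/9959) = 9959/317404948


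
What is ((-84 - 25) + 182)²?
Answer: 5329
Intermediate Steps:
((-84 - 25) + 182)² = (-109 + 182)² = 73² = 5329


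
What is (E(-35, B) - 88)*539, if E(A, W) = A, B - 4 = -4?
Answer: -66297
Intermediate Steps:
B = 0 (B = 4 - 4 = 0)
(E(-35, B) - 88)*539 = (-35 - 88)*539 = -123*539 = -66297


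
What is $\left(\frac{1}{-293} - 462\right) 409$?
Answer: $- \frac{55365103}{293} \approx -1.8896 \cdot 10^{5}$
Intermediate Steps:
$\left(\frac{1}{-293} - 462\right) 409 = \left(- \frac{1}{293} - 462\right) 409 = \left(- \frac{135367}{293}\right) 409 = - \frac{55365103}{293}$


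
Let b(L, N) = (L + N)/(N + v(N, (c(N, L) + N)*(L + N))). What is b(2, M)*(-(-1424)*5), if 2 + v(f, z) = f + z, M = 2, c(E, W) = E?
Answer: 14240/9 ≈ 1582.2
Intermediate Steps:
v(f, z) = -2 + f + z (v(f, z) = -2 + (f + z) = -2 + f + z)
b(L, N) = (L + N)/(-2 + 2*N + 2*N*(L + N)) (b(L, N) = (L + N)/(N + (-2 + N + (N + N)*(L + N))) = (L + N)/(N + (-2 + N + (2*N)*(L + N))) = (L + N)/(N + (-2 + N + 2*N*(L + N))) = (L + N)/(-2 + 2*N + 2*N*(L + N)))
b(2, M)*(-(-1424)*5) = (((½)*2 + (½)*2)/(-1 + 2 + 2² + 2*2))*(-(-1424)*5) = ((1 + 1)/(-1 + 2 + 4 + 4))*(-1424*(-5)) = (2/9)*7120 = 14240/9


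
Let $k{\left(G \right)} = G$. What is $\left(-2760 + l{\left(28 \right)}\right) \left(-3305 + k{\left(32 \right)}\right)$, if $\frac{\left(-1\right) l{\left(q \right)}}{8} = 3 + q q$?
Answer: $29640288$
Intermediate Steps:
$l{\left(q \right)} = -24 - 8 q^{2}$ ($l{\left(q \right)} = - 8 \left(3 + q q\right) = - 8 \left(3 + q^{2}\right) = -24 - 8 q^{2}$)
$\left(-2760 + l{\left(28 \right)}\right) \left(-3305 + k{\left(32 \right)}\right) = \left(-2760 - \left(24 + 8 \cdot 28^{2}\right)\right) \left(-3305 + 32\right) = \left(-2760 - 6296\right) \left(-3273\right) = \left(-9056\right) \left(-3273\right) = 29640288$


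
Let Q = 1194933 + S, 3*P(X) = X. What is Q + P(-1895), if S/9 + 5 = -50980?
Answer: 2206309/3 ≈ 7.3544e+5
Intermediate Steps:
S = -458865 (S = -45 + 9*(-50980) = -45 - 458820 = -458865)
P(X) = X/3
Q = 736068 (Q = 1194933 - 458865 = 736068)
Q + P(-1895) = 736068 + (⅓)*(-1895) = 736068 - 1895/3 = 2206309/3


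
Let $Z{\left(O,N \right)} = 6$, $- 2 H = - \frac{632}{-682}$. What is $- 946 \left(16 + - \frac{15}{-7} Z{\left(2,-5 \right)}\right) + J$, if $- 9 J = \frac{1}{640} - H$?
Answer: $- \frac{375335972947}{13749120} \approx -27299.0$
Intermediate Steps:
$H = - \frac{158}{341}$ ($H = - \frac{\left(-632\right) \frac{1}{-682}}{2} = - \frac{\left(-632\right) \left(- \frac{1}{682}\right)}{2} = \left(- \frac{1}{2}\right) \frac{316}{341} = - \frac{158}{341} \approx -0.46334$)
$J = - \frac{101461}{1964160}$ ($J = - \frac{\frac{1}{640} - - \frac{158}{341}}{9} = - \frac{\frac{1}{640} + \frac{158}{341}}{9} = \left(- \frac{1}{9}\right) \frac{101461}{218240} = - \frac{101461}{1964160} \approx -0.051656$)
$- 946 \left(16 + - \frac{15}{-7} Z{\left(2,-5 \right)}\right) + J = - 946 \left(16 + - \frac{15}{-7} \cdot 6\right) - \frac{101461}{1964160} = - 946 \left(16 + \left(-15\right) \left(- \frac{1}{7}\right) 6\right) - \frac{101461}{1964160} = - 946 \left(16 + \frac{15}{7} \cdot 6\right) - \frac{101461}{1964160} = - 946 \left(16 + \frac{90}{7}\right) - \frac{101461}{1964160} = \left(-946\right) \frac{202}{7} - \frac{101461}{1964160} = - \frac{191092}{7} - \frac{101461}{1964160} = - \frac{375335972947}{13749120}$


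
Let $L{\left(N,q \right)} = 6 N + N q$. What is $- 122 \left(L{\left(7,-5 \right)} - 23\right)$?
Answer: $1952$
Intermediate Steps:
$- 122 \left(L{\left(7,-5 \right)} - 23\right) = - 122 \left(7 \left(6 - 5\right) - 23\right) = - 122 \left(7 \cdot 1 - 23\right) = - 122 \left(7 - 23\right) = \left(-122\right) \left(-16\right) = 1952$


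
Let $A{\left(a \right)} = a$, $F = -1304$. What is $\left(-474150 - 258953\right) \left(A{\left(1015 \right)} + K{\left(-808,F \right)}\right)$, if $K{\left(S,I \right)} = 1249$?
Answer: $-1659745192$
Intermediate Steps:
$\left(-474150 - 258953\right) \left(A{\left(1015 \right)} + K{\left(-808,F \right)}\right) = \left(-474150 - 258953\right) \left(1015 + 1249\right) = \left(-733103\right) 2264 = -1659745192$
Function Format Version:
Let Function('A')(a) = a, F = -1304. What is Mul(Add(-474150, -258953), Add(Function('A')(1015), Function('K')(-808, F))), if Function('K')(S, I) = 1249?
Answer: -1659745192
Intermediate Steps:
Mul(Add(-474150, -258953), Add(Function('A')(1015), Function('K')(-808, F))) = Mul(Add(-474150, -258953), Add(1015, 1249)) = Mul(-733103, 2264) = -1659745192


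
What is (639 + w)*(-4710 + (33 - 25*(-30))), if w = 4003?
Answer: -18229134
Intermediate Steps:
(639 + w)*(-4710 + (33 - 25*(-30))) = (639 + 4003)*(-4710 + (33 - 25*(-30))) = 4642*(-4710 + (33 + 750)) = 4642*(-4710 + 783) = 4642*(-3927) = -18229134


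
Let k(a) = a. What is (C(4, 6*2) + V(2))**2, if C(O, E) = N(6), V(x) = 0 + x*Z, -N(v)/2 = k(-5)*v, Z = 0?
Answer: 3600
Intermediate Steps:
N(v) = 10*v (N(v) = -(-10)*v = 10*v)
V(x) = 0 (V(x) = 0 + x*0 = 0 + 0 = 0)
C(O, E) = 60 (C(O, E) = 10*6 = 60)
(C(4, 6*2) + V(2))**2 = (60 + 0)**2 = 60**2 = 3600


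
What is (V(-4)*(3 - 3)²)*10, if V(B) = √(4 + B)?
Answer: 0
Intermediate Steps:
(V(-4)*(3 - 3)²)*10 = (√(4 - 4)*(3 - 3)²)*10 = (√0*0²)*10 = (0*0)*10 = 0*10 = 0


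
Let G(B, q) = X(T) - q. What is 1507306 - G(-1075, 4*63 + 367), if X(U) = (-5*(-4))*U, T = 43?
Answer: 1507065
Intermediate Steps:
X(U) = 20*U
G(B, q) = 860 - q (G(B, q) = 20*43 - q = 860 - q)
1507306 - G(-1075, 4*63 + 367) = 1507306 - (860 - (4*63 + 367)) = 1507306 - (860 - (252 + 367)) = 1507306 - (860 - 1*619) = 1507306 - (860 - 619) = 1507306 - 1*241 = 1507306 - 241 = 1507065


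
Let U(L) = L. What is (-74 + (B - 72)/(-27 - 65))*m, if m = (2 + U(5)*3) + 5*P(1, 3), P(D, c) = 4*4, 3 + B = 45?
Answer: -328733/46 ≈ -7146.4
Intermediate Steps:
B = 42 (B = -3 + 45 = 42)
P(D, c) = 16
m = 97 (m = (2 + 5*3) + 5*16 = (2 + 15) + 80 = 17 + 80 = 97)
(-74 + (B - 72)/(-27 - 65))*m = (-74 + (42 - 72)/(-27 - 65))*97 = (-74 - 30/(-92))*97 = (-74 - 30*(-1/92))*97 = (-74 + 15/46)*97 = -3389/46*97 = -328733/46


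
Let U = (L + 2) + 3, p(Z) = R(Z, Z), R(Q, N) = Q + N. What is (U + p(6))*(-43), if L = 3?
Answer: -860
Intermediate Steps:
R(Q, N) = N + Q
p(Z) = 2*Z (p(Z) = Z + Z = 2*Z)
U = 8 (U = (3 + 2) + 3 = 5 + 3 = 8)
(U + p(6))*(-43) = (8 + 2*6)*(-43) = (8 + 12)*(-43) = 20*(-43) = -860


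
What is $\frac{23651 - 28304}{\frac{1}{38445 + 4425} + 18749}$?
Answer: $- \frac{199474110}{803769631} \approx -0.24817$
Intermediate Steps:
$\frac{23651 - 28304}{\frac{1}{38445 + 4425} + 18749} = - \frac{4653}{\frac{1}{42870} + 18749} = - \frac{4653}{\frac{803769631}{42870}} = \left(-4653\right) \frac{42870}{803769631} = - \frac{199474110}{803769631}$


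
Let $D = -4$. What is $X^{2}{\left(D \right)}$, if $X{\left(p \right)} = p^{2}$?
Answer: $256$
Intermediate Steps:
$X^{2}{\left(D \right)} = \left(\left(-4\right)^{2}\right)^{2} = 16^{2} = 256$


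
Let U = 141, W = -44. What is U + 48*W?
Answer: -1971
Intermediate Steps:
U + 48*W = 141 + 48*(-44) = 141 - 2112 = -1971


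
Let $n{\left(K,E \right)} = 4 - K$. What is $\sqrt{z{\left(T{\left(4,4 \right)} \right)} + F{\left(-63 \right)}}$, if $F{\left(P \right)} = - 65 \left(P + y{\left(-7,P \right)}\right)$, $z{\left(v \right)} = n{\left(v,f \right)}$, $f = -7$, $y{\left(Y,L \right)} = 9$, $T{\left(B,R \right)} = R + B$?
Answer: $\sqrt{3506} \approx 59.211$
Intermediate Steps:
$T{\left(B,R \right)} = B + R$
$z{\left(v \right)} = 4 - v$
$F{\left(P \right)} = -585 - 65 P$ ($F{\left(P \right)} = - 65 \left(P + 9\right) = - 65 \left(9 + P\right) = -585 - 65 P$)
$\sqrt{z{\left(T{\left(4,4 \right)} \right)} + F{\left(-63 \right)}} = \sqrt{\left(4 - \left(4 + 4\right)\right) - -3510} = \sqrt{\left(4 - 8\right) + \left(-585 + 4095\right)} = \sqrt{\left(4 - 8\right) + 3510} = \sqrt{-4 + 3510} = \sqrt{3506}$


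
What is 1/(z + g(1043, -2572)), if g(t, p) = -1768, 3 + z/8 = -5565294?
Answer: -1/44524144 ≈ -2.2460e-8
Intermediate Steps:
z = -44522376 (z = -24 + 8*(-5565294) = -24 - 44522352 = -44522376)
1/(z + g(1043, -2572)) = 1/(-44522376 - 1768) = 1/(-44524144) = -1/44524144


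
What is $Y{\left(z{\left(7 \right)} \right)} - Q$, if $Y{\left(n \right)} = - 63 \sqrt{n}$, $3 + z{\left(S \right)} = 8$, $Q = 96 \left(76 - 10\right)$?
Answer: $-6336 - 63 \sqrt{5} \approx -6476.9$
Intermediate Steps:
$Q = 6336$ ($Q = 96 \cdot 66 = 6336$)
$z{\left(S \right)} = 5$ ($z{\left(S \right)} = -3 + 8 = 5$)
$Y{\left(z{\left(7 \right)} \right)} - Q = - 63 \sqrt{5} - 6336 = -6336 - 63 \sqrt{5}$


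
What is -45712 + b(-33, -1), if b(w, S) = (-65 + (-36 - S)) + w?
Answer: -45845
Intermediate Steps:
b(w, S) = -101 + w - S (b(w, S) = (-101 - S) + w = -101 + w - S)
-45712 + b(-33, -1) = -45712 + (-101 - 33 - 1*(-1)) = -45712 + (-101 - 33 + 1) = -45712 - 133 = -45845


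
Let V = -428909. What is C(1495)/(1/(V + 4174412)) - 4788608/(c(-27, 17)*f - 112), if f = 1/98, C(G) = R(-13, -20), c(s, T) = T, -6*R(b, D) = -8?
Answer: 55198573420/10959 ≈ 5.0368e+6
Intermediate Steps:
R(b, D) = 4/3 (R(b, D) = -⅙*(-8) = 4/3)
C(G) = 4/3
f = 1/98 ≈ 0.010204
C(1495)/(1/(V + 4174412)) - 4788608/(c(-27, 17)*f - 112) = 4/(3*(1/(-428909 + 4174412))) - 4788608/(17*(1/98) - 112) = 4/(3*(1/3745503)) - 4788608/(17/98 - 112) = 4/(3*(1/3745503)) - 4788608/(-10959/98) = (4/3)*3745503 - 4788608*(-98/10959) = 4994004 + 469283584/10959 = 55198573420/10959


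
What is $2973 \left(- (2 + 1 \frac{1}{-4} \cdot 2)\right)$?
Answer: $- \frac{8919}{2} \approx -4459.5$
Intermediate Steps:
$2973 \left(- (2 + 1 \frac{1}{-4} \cdot 2)\right) = 2973 \left(- (2 + 1 \left(- \frac{1}{4}\right) 2)\right) = 2973 \left(- (2 - \frac{1}{2})\right) = 2973 \left(\left(-1\right) \frac{3}{2}\right) = 2973 \left(- \frac{3}{2}\right) = - \frac{8919}{2}$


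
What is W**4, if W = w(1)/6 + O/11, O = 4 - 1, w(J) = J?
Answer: 707281/18974736 ≈ 0.037275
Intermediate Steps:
O = 3
W = 29/66 (W = 1/6 + 3/11 = 29/66 ≈ 0.43939)
W**4 = (29/66)**4 = 707281/18974736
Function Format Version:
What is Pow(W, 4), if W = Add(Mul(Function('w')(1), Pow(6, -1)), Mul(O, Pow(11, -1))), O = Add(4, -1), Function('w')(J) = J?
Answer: Rational(707281, 18974736) ≈ 0.037275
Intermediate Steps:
O = 3
W = Rational(29, 66) (W = Add(Mul(1, Pow(6, -1)), Mul(3, Pow(11, -1))) = Add(Mul(1, Rational(1, 6)), Mul(3, Rational(1, 11))) = Add(Rational(1, 6), Rational(3, 11)) = Rational(29, 66) ≈ 0.43939)
Pow(W, 4) = Pow(Rational(29, 66), 4) = Rational(707281, 18974736)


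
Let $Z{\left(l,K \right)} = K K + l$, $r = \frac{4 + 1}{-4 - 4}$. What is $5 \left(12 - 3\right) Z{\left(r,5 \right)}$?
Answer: $\frac{8775}{8} \approx 1096.9$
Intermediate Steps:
$r = - \frac{5}{8}$ ($r = \frac{5}{-8} = 5 \left(- \frac{1}{8}\right) = - \frac{5}{8} \approx -0.625$)
$Z{\left(l,K \right)} = l + K^{2}$ ($Z{\left(l,K \right)} = K^{2} + l = l + K^{2}$)
$5 \left(12 - 3\right) Z{\left(r,5 \right)} = 5 \left(12 - 3\right) \left(- \frac{5}{8} + 5^{2}\right) = 5 \cdot 9 \left(- \frac{5}{8} + 25\right) = 45 \cdot \frac{195}{8} = \frac{8775}{8}$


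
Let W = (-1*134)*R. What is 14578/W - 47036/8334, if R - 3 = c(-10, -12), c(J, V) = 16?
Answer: -60311677/5304591 ≈ -11.370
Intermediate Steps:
R = 19 (R = 3 + 16 = 19)
W = -2546 (W = -1*134*19 = -134*19 = -2546)
14578/W - 47036/8334 = 14578/(-2546) - 47036/8334 = 14578*(-1/2546) - 47036*1/8334 = -7289/1273 - 23518/4167 = -60311677/5304591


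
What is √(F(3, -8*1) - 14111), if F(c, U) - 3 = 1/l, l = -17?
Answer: I*√4077229/17 ≈ 118.78*I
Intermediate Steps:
F(c, U) = 50/17 (F(c, U) = 3 + 1/(-17) = 3 - 1/17 = 50/17)
√(F(3, -8*1) - 14111) = √(50/17 - 14111) = √(-239837/17) = I*√4077229/17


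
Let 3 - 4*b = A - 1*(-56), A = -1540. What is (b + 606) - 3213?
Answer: -8941/4 ≈ -2235.3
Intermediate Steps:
b = 1487/4 (b = ¾ - (-1540 - 1*(-56))/4 = ¾ - (-1540 + 56)/4 = ¾ - ¼*(-1484) = ¾ + 371 = 1487/4 ≈ 371.75)
(b + 606) - 3213 = (1487/4 + 606) - 3213 = 3911/4 - 3213 = -8941/4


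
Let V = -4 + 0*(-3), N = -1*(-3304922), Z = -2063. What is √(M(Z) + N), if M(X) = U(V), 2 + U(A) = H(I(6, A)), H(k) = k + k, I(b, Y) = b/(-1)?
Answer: 6*√91803 ≈ 1817.9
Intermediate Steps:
I(b, Y) = -b (I(b, Y) = b*(-1) = -b)
H(k) = 2*k
N = 3304922
V = -4 (V = -4 + 0 = -4)
U(A) = -14 (U(A) = -2 + 2*(-1*6) = -2 + 2*(-6) = -2 - 12 = -14)
M(X) = -14
√(M(Z) + N) = √(-14 + 3304922) = √3304908 = 6*√91803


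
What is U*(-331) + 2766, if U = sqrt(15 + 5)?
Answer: 2766 - 662*sqrt(5) ≈ 1285.7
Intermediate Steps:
U = 2*sqrt(5) (U = sqrt(20) = 2*sqrt(5) ≈ 4.4721)
U*(-331) + 2766 = (2*sqrt(5))*(-331) + 2766 = -662*sqrt(5) + 2766 = 2766 - 662*sqrt(5)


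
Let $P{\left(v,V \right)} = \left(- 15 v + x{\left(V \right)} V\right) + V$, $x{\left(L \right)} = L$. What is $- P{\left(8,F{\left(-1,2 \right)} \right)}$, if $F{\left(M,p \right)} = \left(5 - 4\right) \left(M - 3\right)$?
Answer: $108$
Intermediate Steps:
$F{\left(M,p \right)} = -3 + M$ ($F{\left(M,p \right)} = 1 \left(-3 + M\right) = -3 + M$)
$P{\left(v,V \right)} = V + V^{2} - 15 v$ ($P{\left(v,V \right)} = \left(- 15 v + V V\right) + V = \left(- 15 v + V^{2}\right) + V = \left(V^{2} - 15 v\right) + V = V + V^{2} - 15 v$)
$- P{\left(8,F{\left(-1,2 \right)} \right)} = - (\left(-3 - 1\right) + \left(-3 - 1\right)^{2} - 120) = - (-4 + \left(-4\right)^{2} - 120) = - (-4 + 16 - 120) = \left(-1\right) \left(-108\right) = 108$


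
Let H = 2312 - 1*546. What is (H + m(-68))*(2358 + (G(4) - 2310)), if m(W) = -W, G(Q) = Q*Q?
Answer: 117376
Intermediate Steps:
G(Q) = Q²
H = 1766 (H = 2312 - 546 = 1766)
(H + m(-68))*(2358 + (G(4) - 2310)) = (1766 - 1*(-68))*(2358 + (4² - 2310)) = (1766 + 68)*(2358 + (16 - 2310)) = 1834*(2358 - 2294) = 1834*64 = 117376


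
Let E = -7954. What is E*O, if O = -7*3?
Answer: 167034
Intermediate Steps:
O = -21
E*O = -7954*(-21) = 167034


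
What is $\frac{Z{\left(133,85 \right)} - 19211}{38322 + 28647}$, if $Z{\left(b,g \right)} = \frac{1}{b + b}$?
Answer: $- \frac{1703375}{5937918} \approx -0.28686$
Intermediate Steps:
$Z{\left(b,g \right)} = \frac{1}{2 b}$
$\frac{Z{\left(133,85 \right)} - 19211}{38322 + 28647} = \frac{\frac{1}{2 \cdot 133} - 19211}{38322 + 28647} = \frac{\frac{1}{2} \cdot \frac{1}{133} - 19211}{66969} = \left(\frac{1}{266} - 19211\right) \frac{1}{66969} = \left(- \frac{5110125}{266}\right) \frac{1}{66969} = - \frac{1703375}{5937918}$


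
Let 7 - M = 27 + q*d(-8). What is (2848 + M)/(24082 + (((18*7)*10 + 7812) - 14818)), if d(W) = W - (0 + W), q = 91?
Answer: 707/4584 ≈ 0.15423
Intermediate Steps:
d(W) = 0 (d(W) = W - W = 0)
M = -20 (M = 7 - (27 + 91*0) = 7 - (27 + 0) = 7 - 1*27 = 7 - 27 = -20)
(2848 + M)/(24082 + (((18*7)*10 + 7812) - 14818)) = (2848 - 20)/(24082 + (((18*7)*10 + 7812) - 14818)) = 2828/(24082 + ((126*10 + 7812) - 14818)) = 2828/(24082 + ((1260 + 7812) - 14818)) = 2828/(24082 + (9072 - 14818)) = 2828/(24082 - 5746) = 2828/18336 = 2828*(1/18336) = 707/4584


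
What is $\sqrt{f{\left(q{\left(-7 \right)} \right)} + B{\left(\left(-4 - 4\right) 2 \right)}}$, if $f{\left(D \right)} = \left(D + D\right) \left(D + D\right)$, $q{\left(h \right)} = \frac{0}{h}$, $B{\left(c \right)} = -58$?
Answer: $i \sqrt{58} \approx 7.6158 i$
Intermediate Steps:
$q{\left(h \right)} = 0$
$f{\left(D \right)} = 4 D^{2}$ ($f{\left(D \right)} = 2 D 2 D = 4 D^{2}$)
$\sqrt{f{\left(q{\left(-7 \right)} \right)} + B{\left(\left(-4 - 4\right) 2 \right)}} = \sqrt{4 \cdot 0^{2} - 58} = \sqrt{4 \cdot 0 - 58} = \sqrt{0 - 58} = \sqrt{-58} = i \sqrt{58}$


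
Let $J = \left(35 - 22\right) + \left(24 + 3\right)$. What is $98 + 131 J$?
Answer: $5338$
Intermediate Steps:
$J = 40$ ($J = 13 + 27 = 40$)
$98 + 131 J = 98 + 131 \cdot 40 = 98 + 5240 = 5338$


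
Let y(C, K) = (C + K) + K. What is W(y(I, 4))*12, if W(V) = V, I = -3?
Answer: 60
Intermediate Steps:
y(C, K) = C + 2*K
W(y(I, 4))*12 = (-3 + 2*4)*12 = (-3 + 8)*12 = 5*12 = 60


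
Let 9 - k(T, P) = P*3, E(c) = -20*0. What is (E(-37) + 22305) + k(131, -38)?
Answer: 22428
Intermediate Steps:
E(c) = 0
k(T, P) = 9 - 3*P (k(T, P) = 9 - P*3 = 9 - 3*P)
(E(-37) + 22305) + k(131, -38) = (0 + 22305) + (9 - 3*(-38)) = 22305 + (9 + 114) = 22305 + 123 = 22428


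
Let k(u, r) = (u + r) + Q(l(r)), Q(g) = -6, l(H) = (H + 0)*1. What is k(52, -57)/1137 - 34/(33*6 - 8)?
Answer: -20374/108015 ≈ -0.18862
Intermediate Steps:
l(H) = H (l(H) = H*1 = H)
k(u, r) = -6 + r + u (k(u, r) = (u + r) - 6 = (r + u) - 6 = -6 + r + u)
k(52, -57)/1137 - 34/(33*6 - 8) = (-6 - 57 + 52)/1137 - 34/(33*6 - 8) = -11*1/1137 - 34/(198 - 8) = -11/1137 - 34/190 = -11/1137 - 34*1/190 = -11/1137 - 17/95 = -20374/108015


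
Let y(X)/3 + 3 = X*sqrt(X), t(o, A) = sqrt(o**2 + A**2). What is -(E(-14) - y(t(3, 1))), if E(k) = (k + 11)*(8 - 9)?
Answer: -12 + 3*10**(3/4) ≈ 4.8702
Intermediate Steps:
E(k) = -11 - k (E(k) = (11 + k)*(-1) = -11 - k)
t(o, A) = sqrt(A**2 + o**2)
y(X) = -9 + 3*X**(3/2) (y(X) = -9 + 3*(X*sqrt(X)) = -9 + 3*X**(3/2))
-(E(-14) - y(t(3, 1))) = -((-11 - 1*(-14)) - (-9 + 3*(sqrt(1**2 + 3**2))**(3/2))) = -((-11 + 14) - (-9 + 3*(sqrt(1 + 9))**(3/2))) = -(3 - (-9 + 3*(sqrt(10))**(3/2))) = -(3 - (-9 + 3*10**(3/4))) = -(3 + (9 - 3*10**(3/4))) = -(12 - 3*10**(3/4)) = -12 + 3*10**(3/4)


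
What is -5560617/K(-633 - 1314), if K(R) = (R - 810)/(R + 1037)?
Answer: -1686720490/919 ≈ -1.8354e+6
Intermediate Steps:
K(R) = (-810 + R)/(1037 + R)
-5560617/K(-633 - 1314) = -5560617*(1037 + (-633 - 1314))/(-810 + (-633 - 1314)) = -5560617*(1037 - 1947)/(-810 - 1947) = -5560617/(-2757/(-910)) = -5560617/((-1/910*(-2757))) = -5560617/2757/910 = -5560617*910/2757 = -1686720490/919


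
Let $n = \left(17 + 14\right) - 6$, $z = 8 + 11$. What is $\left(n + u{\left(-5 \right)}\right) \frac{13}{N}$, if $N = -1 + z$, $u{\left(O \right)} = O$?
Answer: $\frac{130}{9} \approx 14.444$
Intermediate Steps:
$z = 19$
$n = 25$ ($n = 31 - 6 = 25$)
$N = 18$ ($N = -1 + 19 = 18$)
$\left(n + u{\left(-5 \right)}\right) \frac{13}{N} = \left(25 - 5\right) \frac{13}{18} = 20 \cdot 13 \cdot \frac{1}{18} = 20 \cdot \frac{13}{18} = \frac{130}{9}$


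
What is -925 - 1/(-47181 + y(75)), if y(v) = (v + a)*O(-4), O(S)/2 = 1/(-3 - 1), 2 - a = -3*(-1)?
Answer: -43676649/47218 ≈ -925.00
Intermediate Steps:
a = -1 (a = 2 - (-3)*(-1) = 2 - 1*3 = 2 - 3 = -1)
O(S) = -½ (O(S) = 2/(-3 - 1) = 2/(-4) = 2*(-¼) = -½)
y(v) = ½ - v/2 (y(v) = (v - 1)*(-½) = (-1 + v)*(-½) = ½ - v/2)
-925 - 1/(-47181 + y(75)) = -925 - 1/(-47181 + (½ - ½*75)) = -925 - 1/(-47181 + (½ - 75/2)) = -925 - 1/(-47181 - 37) = -925 - 1/(-47218) = -925 - 1*(-1/47218) = -925 + 1/47218 = -43676649/47218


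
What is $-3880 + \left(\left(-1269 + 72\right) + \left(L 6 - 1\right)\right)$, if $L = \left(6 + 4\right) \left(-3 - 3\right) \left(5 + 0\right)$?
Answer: $-6878$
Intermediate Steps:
$L = -300$ ($L = 10 \left(\left(-6\right) 5\right) = 10 \left(-30\right) = -300$)
$-3880 + \left(\left(-1269 + 72\right) + \left(L 6 - 1\right)\right) = -3880 + \left(\left(-1269 + 72\right) - 1801\right) = -3880 - 2998 = -6878$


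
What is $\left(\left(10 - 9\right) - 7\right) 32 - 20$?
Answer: $-212$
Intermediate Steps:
$\left(\left(10 - 9\right) - 7\right) 32 - 20 = \left(1 - 7\right) 32 - 20 = \left(-6\right) 32 - 20 = -192 - 20 = -212$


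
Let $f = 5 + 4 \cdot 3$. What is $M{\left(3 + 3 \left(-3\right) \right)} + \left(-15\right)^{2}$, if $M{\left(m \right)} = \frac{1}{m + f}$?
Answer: $\frac{2476}{11} \approx 225.09$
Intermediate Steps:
$f = 17$ ($f = 5 + 12 = 17$)
$M{\left(m \right)} = \frac{1}{17 + m}$ ($M{\left(m \right)} = \frac{1}{m + 17} = \frac{1}{17 + m}$)
$M{\left(3 + 3 \left(-3\right) \right)} + \left(-15\right)^{2} = \frac{1}{17 + \left(3 + 3 \left(-3\right)\right)} + \left(-15\right)^{2} = \frac{1}{17 + \left(3 - 9\right)} + 225 = \frac{1}{17 - 6} + 225 = \frac{1}{11} + 225 = \frac{2476}{11}$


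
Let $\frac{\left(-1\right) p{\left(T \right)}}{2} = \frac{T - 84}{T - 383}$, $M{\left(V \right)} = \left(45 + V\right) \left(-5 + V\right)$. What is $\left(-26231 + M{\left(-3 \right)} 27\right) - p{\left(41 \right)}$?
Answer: $- \frac{6036770}{171} \approx -35303.0$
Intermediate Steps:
$M{\left(V \right)} = \left(-5 + V\right) \left(45 + V\right)$
$p{\left(T \right)} = - \frac{2 \left(-84 + T\right)}{-383 + T}$ ($p{\left(T \right)} = - 2 \frac{T - 84}{T - 383} = - 2 \frac{T + \left(-247 + 163\right)}{-383 + T} = - 2 \frac{T - 84}{-383 + T} = - 2 \frac{-84 + T}{-383 + T} = - \frac{2 \left(-84 + T\right)}{-383 + T}$)
$\left(-26231 + M{\left(-3 \right)} 27\right) - p{\left(41 \right)} = \left(-26231 + \left(-225 + \left(-3\right)^{2} + 40 \left(-3\right)\right) 27\right) - \frac{2 \left(84 - 41\right)}{-383 + 41} = \left(-26231 + \left(-225 + 9 - 120\right) 27\right) - \frac{2 \left(84 - 41\right)}{-342} = \left(-26231 - 9072\right) - 2 \left(- \frac{1}{342}\right) 43 = \left(-26231 - 9072\right) - - \frac{43}{171} = -35303 + \frac{43}{171} = - \frac{6036770}{171}$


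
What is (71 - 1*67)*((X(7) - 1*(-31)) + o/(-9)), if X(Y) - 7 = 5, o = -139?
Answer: 2104/9 ≈ 233.78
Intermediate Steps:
X(Y) = 12 (X(Y) = 7 + 5 = 12)
(71 - 1*67)*((X(7) - 1*(-31)) + o/(-9)) = (71 - 1*67)*((12 - 1*(-31)) - 139/(-9)) = (71 - 67)*((12 + 31) - 139*(-1/9)) = 4*(43 + 139/9) = 4*(526/9) = 2104/9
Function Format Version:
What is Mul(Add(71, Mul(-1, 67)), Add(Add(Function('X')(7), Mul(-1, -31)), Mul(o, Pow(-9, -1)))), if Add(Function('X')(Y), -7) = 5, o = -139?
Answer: Rational(2104, 9) ≈ 233.78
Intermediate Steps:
Function('X')(Y) = 12 (Function('X')(Y) = Add(7, 5) = 12)
Mul(Add(71, Mul(-1, 67)), Add(Add(Function('X')(7), Mul(-1, -31)), Mul(o, Pow(-9, -1)))) = Mul(Add(71, Mul(-1, 67)), Add(Add(12, Mul(-1, -31)), Mul(-139, Pow(-9, -1)))) = Mul(Add(71, -67), Add(Add(12, 31), Mul(-139, Rational(-1, 9)))) = Mul(4, Add(43, Rational(139, 9))) = Mul(4, Rational(526, 9)) = Rational(2104, 9)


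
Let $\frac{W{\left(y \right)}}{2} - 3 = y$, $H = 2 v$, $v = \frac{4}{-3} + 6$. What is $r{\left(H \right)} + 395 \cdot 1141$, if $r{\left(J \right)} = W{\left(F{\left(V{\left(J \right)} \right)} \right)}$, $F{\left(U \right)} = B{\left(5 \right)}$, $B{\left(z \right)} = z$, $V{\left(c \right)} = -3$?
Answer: $450711$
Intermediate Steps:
$v = \frac{14}{3}$ ($v = 4 \left(- \frac{1}{3}\right) + 6 = - \frac{4}{3} + 6 = \frac{14}{3} \approx 4.6667$)
$F{\left(U \right)} = 5$
$H = \frac{28}{3}$ ($H = 2 \cdot \frac{14}{3} = \frac{28}{3} \approx 9.3333$)
$W{\left(y \right)} = 6 + 2 y$
$r{\left(J \right)} = 16$ ($r{\left(J \right)} = 6 + 2 \cdot 5 = 6 + 10 = 16$)
$r{\left(H \right)} + 395 \cdot 1141 = 16 + 395 \cdot 1141 = 16 + 450695 = 450711$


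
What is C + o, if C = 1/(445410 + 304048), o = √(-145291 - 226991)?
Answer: 1/749458 + I*√372282 ≈ 1.3343e-6 + 610.15*I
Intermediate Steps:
o = I*√372282 (o = √(-372282) = I*√372282 ≈ 610.15*I)
C = 1/749458 ≈ 1.3343e-6
C + o = 1/749458 + I*√372282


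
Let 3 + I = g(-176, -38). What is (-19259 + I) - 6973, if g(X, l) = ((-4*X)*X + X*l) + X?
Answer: -143627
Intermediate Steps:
g(X, l) = X - 4*X² + X*l (g(X, l) = (-4*X² + X*l) + X = X - 4*X² + X*l)
I = -117395 (I = -3 - 176*(1 - 38 - 4*(-176)) = -3 - 176*(1 - 38 + 704) = -3 - 176*667 = -3 - 117392 = -117395)
(-19259 + I) - 6973 = (-19259 - 117395) - 6973 = -136654 - 6973 = -143627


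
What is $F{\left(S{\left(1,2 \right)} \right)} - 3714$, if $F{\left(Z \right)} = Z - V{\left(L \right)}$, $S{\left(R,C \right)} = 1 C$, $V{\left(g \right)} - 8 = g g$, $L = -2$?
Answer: $-3724$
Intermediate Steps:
$V{\left(g \right)} = 8 + g^{2}$ ($V{\left(g \right)} = 8 + g g = 8 + g^{2}$)
$S{\left(R,C \right)} = C$
$F{\left(Z \right)} = -12 + Z$ ($F{\left(Z \right)} = Z - \left(8 + \left(-2\right)^{2}\right) = Z - \left(8 + 4\right) = Z - 12 = -12 + Z$)
$F{\left(S{\left(1,2 \right)} \right)} - 3714 = \left(-12 + 2\right) - 3714 = -10 - 3714 = -3724$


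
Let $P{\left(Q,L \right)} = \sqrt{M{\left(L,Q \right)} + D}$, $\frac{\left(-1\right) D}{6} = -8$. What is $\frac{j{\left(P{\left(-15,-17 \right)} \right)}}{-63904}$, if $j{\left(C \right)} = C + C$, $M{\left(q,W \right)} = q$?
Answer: $- \frac{\sqrt{31}}{31952} \approx -0.00017425$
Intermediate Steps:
$D = 48$ ($D = \left(-6\right) \left(-8\right) = 48$)
$P{\left(Q,L \right)} = \sqrt{48 + L}$ ($P{\left(Q,L \right)} = \sqrt{L + 48} = \sqrt{48 + L}$)
$j{\left(C \right)} = 2 C$
$\frac{j{\left(P{\left(-15,-17 \right)} \right)}}{-63904} = \frac{2 \sqrt{48 - 17}}{-63904} = 2 \sqrt{31} \left(- \frac{1}{63904}\right) = - \frac{\sqrt{31}}{31952}$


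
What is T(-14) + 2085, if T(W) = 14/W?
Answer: 2084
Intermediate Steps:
T(-14) + 2085 = 14/(-14) + 2085 = 14*(-1/14) + 2085 = -1 + 2085 = 2084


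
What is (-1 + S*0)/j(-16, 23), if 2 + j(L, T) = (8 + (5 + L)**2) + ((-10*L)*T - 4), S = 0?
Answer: -1/3803 ≈ -0.00026295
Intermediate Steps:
j(L, T) = 2 + (5 + L)**2 - 10*L*T (j(L, T) = -2 + ((8 + (5 + L)**2) + ((-10*L)*T - 4)) = -2 + ((8 + (5 + L)**2) + (-10*L*T - 4)) = -2 + ((8 + (5 + L)**2) + (-4 - 10*L*T)) = -2 + (4 + (5 + L)**2 - 10*L*T) = 2 + (5 + L)**2 - 10*L*T)
(-1 + S*0)/j(-16, 23) = (-1 + 0*0)/(2 + (5 - 16)**2 - 10*(-16)*23) = (-1 + 0)/(2 + (-11)**2 + 3680) = -1/(2 + 121 + 3680) = -1/3803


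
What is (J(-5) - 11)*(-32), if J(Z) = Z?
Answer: 512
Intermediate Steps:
(J(-5) - 11)*(-32) = (-5 - 11)*(-32) = -16*(-32) = 512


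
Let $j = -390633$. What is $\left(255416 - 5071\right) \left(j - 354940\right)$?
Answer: $-186650472685$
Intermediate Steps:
$\left(255416 - 5071\right) \left(j - 354940\right) = \left(255416 - 5071\right) \left(-390633 - 354940\right) = 250345 \left(-745573\right) = -186650472685$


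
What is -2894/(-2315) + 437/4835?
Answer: 3000829/2238605 ≈ 1.3405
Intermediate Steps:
-2894/(-2315) + 437/4835 = -2894*(-1/2315) + 437*(1/4835) = 2894/2315 + 437/4835 = 3000829/2238605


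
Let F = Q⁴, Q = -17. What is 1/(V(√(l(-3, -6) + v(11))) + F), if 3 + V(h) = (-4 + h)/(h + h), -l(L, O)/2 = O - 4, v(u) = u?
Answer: 10356294/864942140423 + 8*√31/864942140423 ≈ 1.1973e-5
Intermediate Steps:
l(L, O) = 8 - 2*O (l(L, O) = -2*(O - 4) = -2*(-4 + O) = 8 - 2*O)
V(h) = -3 + (-4 + h)/(2*h) (V(h) = -3 + (-4 + h)/(h + h) = -3 + (-4 + h)/((2*h)) = -3 + (-4 + h)*(1/(2*h)) = -3 + (-4 + h)/(2*h))
F = 83521 (F = (-17)⁴ = 83521)
1/(V(√(l(-3, -6) + v(11))) + F) = 1/((-5/2 - 2/√((8 - 2*(-6)) + 11)) + 83521) = 1/((-5/2 - 2/√((8 + 12) + 11)) + 83521) = 1/((-5/2 - 2/√(20 + 11)) + 83521) = 1/((-5/2 - 2*√31/31) + 83521) = 1/(167037/2 - 2*√31/31)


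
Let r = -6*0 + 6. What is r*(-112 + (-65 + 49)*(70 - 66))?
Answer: -1056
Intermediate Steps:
r = 6 (r = 0 + 6 = 6)
r*(-112 + (-65 + 49)*(70 - 66)) = 6*(-112 + (-65 + 49)*(70 - 66)) = 6*(-112 - 16*4) = 6*(-112 - 64) = 6*(-176) = -1056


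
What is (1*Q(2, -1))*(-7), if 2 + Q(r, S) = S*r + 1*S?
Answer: 35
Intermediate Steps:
Q(r, S) = -2 + S + S*r (Q(r, S) = -2 + (S*r + 1*S) = -2 + (S*r + S) = -2 + (S + S*r) = -2 + S + S*r)
(1*Q(2, -1))*(-7) = (1*(-2 - 1 - 1*2))*(-7) = (1*(-2 - 1 - 2))*(-7) = (1*(-5))*(-7) = -5*(-7) = 35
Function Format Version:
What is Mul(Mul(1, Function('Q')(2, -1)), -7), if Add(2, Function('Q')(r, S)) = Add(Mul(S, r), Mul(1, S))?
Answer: 35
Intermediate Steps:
Function('Q')(r, S) = Add(-2, S, Mul(S, r)) (Function('Q')(r, S) = Add(-2, Add(Mul(S, r), Mul(1, S))) = Add(-2, Add(Mul(S, r), S)) = Add(-2, Add(S, Mul(S, r))) = Add(-2, S, Mul(S, r)))
Mul(Mul(1, Function('Q')(2, -1)), -7) = Mul(Mul(1, Add(-2, -1, Mul(-1, 2))), -7) = Mul(Mul(1, Add(-2, -1, -2)), -7) = Mul(Mul(1, -5), -7) = Mul(-5, -7) = 35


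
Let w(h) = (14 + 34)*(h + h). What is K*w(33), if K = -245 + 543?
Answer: 944064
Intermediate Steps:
K = 298
w(h) = 96*h (w(h) = 48*(2*h) = 96*h)
K*w(33) = 298*(96*33) = 298*3168 = 944064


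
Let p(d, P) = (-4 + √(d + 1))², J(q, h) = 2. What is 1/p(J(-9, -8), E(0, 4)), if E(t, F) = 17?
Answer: (4 - √3)⁻² ≈ 0.19442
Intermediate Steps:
p(d, P) = (-4 + √(1 + d))²
1/p(J(-9, -8), E(0, 4)) = 1/((-4 + √(1 + 2))²) = 1/((-4 + √3)²) = (-4 + √3)⁻²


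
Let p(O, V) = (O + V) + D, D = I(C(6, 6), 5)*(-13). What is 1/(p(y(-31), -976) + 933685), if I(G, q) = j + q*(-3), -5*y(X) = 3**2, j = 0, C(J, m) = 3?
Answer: 5/4664511 ≈ 1.0719e-6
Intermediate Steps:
y(X) = -9/5 (y(X) = -1/5*3**2 = -1/5*9 = -9/5)
I(G, q) = -3*q (I(G, q) = 0 + q*(-3) = 0 - 3*q = -3*q)
D = 195 (D = -3*5*(-13) = -15*(-13) = 195)
p(O, V) = 195 + O + V (p(O, V) = (O + V) + 195 = 195 + O + V)
1/(p(y(-31), -976) + 933685) = 1/((195 - 9/5 - 976) + 933685) = 1/(-3914/5 + 933685) = 1/(4664511/5) = 5/4664511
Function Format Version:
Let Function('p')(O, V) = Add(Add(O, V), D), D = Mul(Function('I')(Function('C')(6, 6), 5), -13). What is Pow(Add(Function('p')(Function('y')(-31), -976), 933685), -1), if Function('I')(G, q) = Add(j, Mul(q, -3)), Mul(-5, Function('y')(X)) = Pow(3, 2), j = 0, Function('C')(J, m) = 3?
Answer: Rational(5, 4664511) ≈ 1.0719e-6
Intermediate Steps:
Function('y')(X) = Rational(-9, 5) (Function('y')(X) = Mul(Rational(-1, 5), Pow(3, 2)) = Mul(Rational(-1, 5), 9) = Rational(-9, 5))
Function('I')(G, q) = Mul(-3, q) (Function('I')(G, q) = Add(0, Mul(q, -3)) = Add(0, Mul(-3, q)) = Mul(-3, q))
D = 195 (D = Mul(Mul(-3, 5), -13) = Mul(-15, -13) = 195)
Function('p')(O, V) = Add(195, O, V) (Function('p')(O, V) = Add(Add(O, V), 195) = Add(195, O, V))
Pow(Add(Function('p')(Function('y')(-31), -976), 933685), -1) = Pow(Add(Add(195, Rational(-9, 5), -976), 933685), -1) = Pow(Add(Rational(-3914, 5), 933685), -1) = Pow(Rational(4664511, 5), -1) = Rational(5, 4664511)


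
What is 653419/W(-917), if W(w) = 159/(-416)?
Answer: -271822304/159 ≈ -1.7096e+6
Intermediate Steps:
W(w) = -159/416 (W(w) = 159*(-1/416) = -159/416)
653419/W(-917) = 653419/(-159/416) = 653419*(-416/159) = -271822304/159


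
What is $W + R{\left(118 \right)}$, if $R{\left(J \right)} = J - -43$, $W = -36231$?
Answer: $-36070$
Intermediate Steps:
$R{\left(J \right)} = 43 + J$ ($R{\left(J \right)} = J + 43 = 43 + J$)
$W + R{\left(118 \right)} = -36231 + \left(43 + 118\right) = -36231 + 161 = -36070$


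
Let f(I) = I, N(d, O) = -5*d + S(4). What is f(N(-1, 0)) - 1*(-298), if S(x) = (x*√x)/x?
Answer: 305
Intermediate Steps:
S(x) = √x (S(x) = x^(3/2)/x = √x)
N(d, O) = 2 - 5*d (N(d, O) = -5*d + √4 = -5*d + 2 = 2 - 5*d)
f(N(-1, 0)) - 1*(-298) = (2 - 5*(-1)) - 1*(-298) = (2 + 5) + 298 = 7 + 298 = 305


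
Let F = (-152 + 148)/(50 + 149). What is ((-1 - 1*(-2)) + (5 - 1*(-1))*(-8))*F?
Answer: 188/199 ≈ 0.94472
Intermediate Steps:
F = -4/199 ≈ -0.020101
((-1 - 1*(-2)) + (5 - 1*(-1))*(-8))*F = ((-1 - 1*(-2)) + (5 - 1*(-1))*(-8))*(-4/199) = ((-1 + 2) + (5 + 1)*(-8))*(-4/199) = (1 + 6*(-8))*(-4/199) = (1 - 48)*(-4/199) = -47*(-4/199) = 188/199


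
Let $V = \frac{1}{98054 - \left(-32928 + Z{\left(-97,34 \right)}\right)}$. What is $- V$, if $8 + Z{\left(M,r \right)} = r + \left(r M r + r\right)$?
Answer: $- \frac{1}{243054} \approx -4.1143 \cdot 10^{-6}$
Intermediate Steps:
$Z{\left(M,r \right)} = -8 + 2 r + M r^{2}$ ($Z{\left(M,r \right)} = -8 + \left(r + \left(r M r + r\right)\right) = -8 + \left(r + \left(M r r + r\right)\right) = -8 + \left(r + \left(M r^{2} + r\right)\right) = -8 + \left(r + \left(r + M r^{2}\right)\right) = -8 + \left(2 r + M r^{2}\right) = -8 + 2 r + M r^{2}$)
$V = \frac{1}{243054}$ ($V = \frac{1}{98054 - \left(-32936 - 112132 + 68\right)} = \frac{1}{98054 + \left(32928 - \left(-8 + 68 - 112132\right)\right)} = \frac{1}{98054 + \left(32928 - -112072\right)} = \frac{1}{98054 + \left(32928 + 112072\right)} = \frac{1}{98054 + 145000} = \frac{1}{243054} \approx 4.1143 \cdot 10^{-6}$)
$- V = \left(-1\right) \frac{1}{243054} = - \frac{1}{243054}$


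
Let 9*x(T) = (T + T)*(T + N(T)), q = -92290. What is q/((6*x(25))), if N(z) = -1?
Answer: -9229/80 ≈ -115.36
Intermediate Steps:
x(T) = 2*T*(-1 + T)/9 (x(T) = ((T + T)*(T - 1))/9 = ((2*T)*(-1 + T))/9 = (2*T*(-1 + T))/9 = 2*T*(-1 + T)/9)
q/((6*x(25))) = -92290*3/(100*(-1 + 25)) = -92290/(6*((2/9)*25*24)) = -92290/(6*(400/3)) = -92290/800 = -92290*1/800 = -9229/80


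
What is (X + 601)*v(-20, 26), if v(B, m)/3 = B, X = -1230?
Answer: 37740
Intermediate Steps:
v(B, m) = 3*B
(X + 601)*v(-20, 26) = (-1230 + 601)*(3*(-20)) = -629*(-60) = 37740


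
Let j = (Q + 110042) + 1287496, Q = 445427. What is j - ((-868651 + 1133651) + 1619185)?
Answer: -41220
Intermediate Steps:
j = 1842965 (j = (445427 + 110042) + 1287496 = 555469 + 1287496 = 1842965)
j - ((-868651 + 1133651) + 1619185) = 1842965 - ((-868651 + 1133651) + 1619185) = 1842965 - (265000 + 1619185) = 1842965 - 1*1884185 = 1842965 - 1884185 = -41220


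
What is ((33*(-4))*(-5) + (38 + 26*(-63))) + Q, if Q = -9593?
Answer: -10533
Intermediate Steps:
((33*(-4))*(-5) + (38 + 26*(-63))) + Q = ((33*(-4))*(-5) + (38 + 26*(-63))) - 9593 = (-132*(-5) + (38 - 1638)) - 9593 = (660 - 1600) - 9593 = -940 - 9593 = -10533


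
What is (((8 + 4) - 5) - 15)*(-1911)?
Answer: 15288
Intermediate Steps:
(((8 + 4) - 5) - 15)*(-1911) = ((12 - 5) - 15)*(-1911) = (7 - 15)*(-1911) = -8*(-1911) = 15288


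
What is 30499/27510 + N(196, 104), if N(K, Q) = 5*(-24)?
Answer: -467243/3930 ≈ -118.89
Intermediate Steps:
N(K, Q) = -120
30499/27510 + N(196, 104) = 30499/27510 - 120 = 30499*(1/27510) - 120 = 4357/3930 - 120 = -467243/3930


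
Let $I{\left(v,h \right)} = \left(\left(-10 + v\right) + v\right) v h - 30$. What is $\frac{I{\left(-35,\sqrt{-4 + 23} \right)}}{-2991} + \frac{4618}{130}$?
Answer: $\frac{2302723}{64805} - \frac{2800 \sqrt{19}}{2991} \approx 31.453$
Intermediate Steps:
$I{\left(v,h \right)} = -30 + h v \left(-10 + 2 v\right)$ ($I{\left(v,h \right)} = \left(-10 + 2 v\right) v h - 30 = v \left(-10 + 2 v\right) h - 30 = h v \left(-10 + 2 v\right) - 30 = -30 + h v \left(-10 + 2 v\right)$)
$\frac{I{\left(-35,\sqrt{-4 + 23} \right)}}{-2991} + \frac{4618}{130} = \frac{-30 - 10 \sqrt{-4 + 23} \left(-35\right) + 2 \sqrt{-4 + 23} \left(-35\right)^{2}}{-2991} + \frac{4618}{130} = \left(-30 - 10 \sqrt{19} \left(-35\right) + 2 \sqrt{19} \cdot 1225\right) \left(- \frac{1}{2991}\right) + 4618 \cdot \frac{1}{130} = \left(-30 + 350 \sqrt{19} + 2450 \sqrt{19}\right) \left(- \frac{1}{2991}\right) + \frac{2309}{65} = \left(-30 + 2800 \sqrt{19}\right) \left(- \frac{1}{2991}\right) + \frac{2309}{65} = \left(\frac{10}{997} - \frac{2800 \sqrt{19}}{2991}\right) + \frac{2309}{65} = \frac{2302723}{64805} - \frac{2800 \sqrt{19}}{2991}$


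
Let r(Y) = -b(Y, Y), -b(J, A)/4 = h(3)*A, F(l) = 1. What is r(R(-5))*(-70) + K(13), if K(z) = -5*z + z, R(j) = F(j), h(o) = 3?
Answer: -892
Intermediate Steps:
R(j) = 1
K(z) = -4*z
b(J, A) = -12*A
r(Y) = 12*Y (r(Y) = -(-12)*Y = 12*Y)
r(R(-5))*(-70) + K(13) = (12*1)*(-70) - 4*13 = 12*(-70) - 52 = -840 - 52 = -892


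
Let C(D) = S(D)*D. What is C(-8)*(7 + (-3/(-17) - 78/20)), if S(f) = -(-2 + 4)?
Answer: 4456/85 ≈ 52.424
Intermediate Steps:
S(f) = -2 (S(f) = -1*2 = -2)
C(D) = -2*D
C(-8)*(7 + (-3/(-17) - 78/20)) = (-2*(-8))*(7 + (-3/(-17) - 78/20)) = 16*(7 + (-3*(-1/17) - 78*1/20)) = 16*(7 + (3/17 - 39/10)) = 16*(7 - 633/170) = 16*(557/170) = 4456/85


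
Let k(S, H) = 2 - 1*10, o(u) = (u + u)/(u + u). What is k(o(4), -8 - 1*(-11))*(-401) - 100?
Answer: 3108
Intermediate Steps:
o(u) = 1 (o(u) = (2*u)/((2*u)) = (2*u)*(1/(2*u)) = 1)
k(S, H) = -8 (k(S, H) = 2 - 10 = -8)
k(o(4), -8 - 1*(-11))*(-401) - 100 = -8*(-401) - 100 = 3208 - 100 = 3108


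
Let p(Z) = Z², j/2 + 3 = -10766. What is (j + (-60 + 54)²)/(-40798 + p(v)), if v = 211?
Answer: -21502/3723 ≈ -5.7755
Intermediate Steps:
j = -21538 (j = -6 + 2*(-10766) = -6 - 21532 = -21538)
(j + (-60 + 54)²)/(-40798 + p(v)) = (-21538 + (-60 + 54)²)/(-40798 + 211²) = (-21538 + (-6)²)/(-40798 + 44521) = (-21538 + 36)/3723 = -21502*1/3723 = -21502/3723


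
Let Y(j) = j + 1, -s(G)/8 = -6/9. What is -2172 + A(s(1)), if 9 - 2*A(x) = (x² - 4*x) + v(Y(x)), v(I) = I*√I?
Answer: -39079/18 - 19*√57/18 ≈ -2179.0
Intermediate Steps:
s(G) = 16/3 (s(G) = -(-48)/9 = -8*(-⅔) = 16/3)
Y(j) = 1 + j
v(I) = I^(3/2)
A(x) = 9/2 + 2*x - x²/2 - (1 + x)^(3/2)/2 (A(x) = 9/2 - ((x² - 4*x) + (1 + x)^(3/2))/2 = 9/2 - (x² + (1 + x)^(3/2) - 4*x)/2 = 9/2 + (2*x - x²/2 - (1 + x)^(3/2)/2) = 9/2 + 2*x - x²/2 - (1 + x)^(3/2)/2)
-2172 + A(s(1)) = -2172 + (9/2 + 2*(16/3) - (16/3)²/2 - (1 + 16/3)^(3/2)/2) = -2172 + (9/2 + 32/3 - ½*256/9 - 19*√57/18) = -2172 + (9/2 + 32/3 - 128/9 - 19*√57/18) = -2172 + (17/18 - 19*√57/18) = -39079/18 - 19*√57/18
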